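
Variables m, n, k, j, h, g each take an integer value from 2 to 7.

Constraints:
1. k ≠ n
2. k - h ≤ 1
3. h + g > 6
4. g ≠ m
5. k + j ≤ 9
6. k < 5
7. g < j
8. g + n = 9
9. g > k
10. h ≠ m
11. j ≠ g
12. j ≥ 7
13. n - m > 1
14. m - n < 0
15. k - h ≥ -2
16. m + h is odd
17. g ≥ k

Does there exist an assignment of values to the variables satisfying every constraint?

Try m = 3, n = 5, k = 2, j = 7, h = 4, g = 4.
Check constraint 2: k - h = -2; constraint 3: h + g = 8. The remaining constraints are straightforward to verify.

Satisfiable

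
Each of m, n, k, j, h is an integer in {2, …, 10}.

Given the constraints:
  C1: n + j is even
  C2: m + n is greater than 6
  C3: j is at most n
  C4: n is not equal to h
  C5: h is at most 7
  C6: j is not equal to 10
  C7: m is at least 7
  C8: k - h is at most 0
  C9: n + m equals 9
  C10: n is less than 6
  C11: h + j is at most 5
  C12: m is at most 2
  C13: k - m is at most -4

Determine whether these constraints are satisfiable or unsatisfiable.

Unsatisfiable

From constraint 7: m ≥ 7. From constraint 12: m ≤ 2. But 2 < 7, so no value of m works.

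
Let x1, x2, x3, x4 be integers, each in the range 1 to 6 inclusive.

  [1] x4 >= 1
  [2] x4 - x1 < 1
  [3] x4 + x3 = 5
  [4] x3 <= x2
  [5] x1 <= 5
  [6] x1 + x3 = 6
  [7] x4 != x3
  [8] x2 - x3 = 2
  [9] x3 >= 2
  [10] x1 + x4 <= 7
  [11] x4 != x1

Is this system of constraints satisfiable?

Satisfiable

Take x1 = 3, x2 = 5, x3 = 3, x4 = 2. Then constraint 2: x4 - x1 = -1; constraint 3: x4 + x3 = 5, and every other listed constraint is also met.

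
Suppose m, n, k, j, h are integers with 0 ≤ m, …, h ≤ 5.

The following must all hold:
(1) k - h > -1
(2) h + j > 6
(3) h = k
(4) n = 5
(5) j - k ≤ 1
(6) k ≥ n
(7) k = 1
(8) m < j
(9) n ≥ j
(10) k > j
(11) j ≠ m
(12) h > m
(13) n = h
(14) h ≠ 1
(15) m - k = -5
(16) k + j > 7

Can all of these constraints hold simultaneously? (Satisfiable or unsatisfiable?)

Constraint 4 fixes n = 5 and constraint 7 fixes k = 1. Constraints 3 and 13 give n = h = k, so n = k. But 5 ≠ 1 — contradiction.

Unsatisfiable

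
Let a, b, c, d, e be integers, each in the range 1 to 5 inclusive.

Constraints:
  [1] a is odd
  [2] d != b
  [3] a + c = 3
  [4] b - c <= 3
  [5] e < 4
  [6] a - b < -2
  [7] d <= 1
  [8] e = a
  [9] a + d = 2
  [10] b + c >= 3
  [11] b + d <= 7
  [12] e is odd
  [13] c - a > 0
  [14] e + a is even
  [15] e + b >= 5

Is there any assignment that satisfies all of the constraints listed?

Take a = 1, b = 4, c = 2, d = 1, e = 1. Then constraint 3: a + c = 3; constraint 4: b - c = 2, and every other listed constraint is also met.

Satisfiable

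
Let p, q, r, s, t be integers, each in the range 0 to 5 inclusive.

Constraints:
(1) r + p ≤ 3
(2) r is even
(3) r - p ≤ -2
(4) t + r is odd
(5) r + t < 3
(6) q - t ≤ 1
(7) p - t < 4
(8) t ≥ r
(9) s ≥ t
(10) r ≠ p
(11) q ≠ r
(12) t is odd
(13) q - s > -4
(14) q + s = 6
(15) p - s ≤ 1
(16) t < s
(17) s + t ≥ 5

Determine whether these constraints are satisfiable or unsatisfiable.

Setting (p, q, r, s, t) = (2, 2, 0, 4, 1) satisfies everything: constraint 1: r + p = 2; constraint 3: r - p = -2; constraint 5: r + t = 1, and the others follow.

Satisfiable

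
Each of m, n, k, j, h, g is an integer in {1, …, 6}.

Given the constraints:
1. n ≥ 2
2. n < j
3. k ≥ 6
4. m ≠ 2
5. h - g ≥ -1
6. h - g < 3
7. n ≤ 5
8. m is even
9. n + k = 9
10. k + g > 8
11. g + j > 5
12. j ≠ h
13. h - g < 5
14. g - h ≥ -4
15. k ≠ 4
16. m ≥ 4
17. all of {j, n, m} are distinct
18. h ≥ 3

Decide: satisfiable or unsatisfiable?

Try m = 6, n = 3, k = 6, j = 4, h = 5, g = 3.
Check constraint 5: h - g = 2; constraint 6: h - g = 2; constraint 9: n + k = 9. The remaining constraints are straightforward to verify.

Satisfiable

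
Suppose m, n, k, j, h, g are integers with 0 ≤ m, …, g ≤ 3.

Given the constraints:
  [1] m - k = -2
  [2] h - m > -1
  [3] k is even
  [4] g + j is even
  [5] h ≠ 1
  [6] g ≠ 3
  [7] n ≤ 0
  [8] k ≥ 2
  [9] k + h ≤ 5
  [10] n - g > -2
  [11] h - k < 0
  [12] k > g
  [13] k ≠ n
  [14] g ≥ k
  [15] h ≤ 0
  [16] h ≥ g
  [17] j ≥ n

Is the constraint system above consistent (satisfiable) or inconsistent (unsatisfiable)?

Unsatisfiable

From constraints 8 and 14: g ≥ k and k ≥ 2, so g ≥ 2. From constraints 15 and 16: g ≤ h and h ≤ 0, so g ≤ 0. But 0 < 2, so no value of g works.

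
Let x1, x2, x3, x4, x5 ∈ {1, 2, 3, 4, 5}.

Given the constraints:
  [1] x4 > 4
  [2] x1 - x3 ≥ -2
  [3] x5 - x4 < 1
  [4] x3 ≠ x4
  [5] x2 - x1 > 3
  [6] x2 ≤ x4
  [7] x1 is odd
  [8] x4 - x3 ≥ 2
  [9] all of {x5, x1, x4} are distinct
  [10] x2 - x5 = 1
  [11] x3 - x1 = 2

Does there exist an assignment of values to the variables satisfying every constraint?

Satisfiable

Setting (x1, x2, x3, x4, x5) = (1, 5, 3, 5, 4) satisfies everything: constraint 2: x1 - x3 = -2; constraint 3: x5 - x4 = -1, and the others follow.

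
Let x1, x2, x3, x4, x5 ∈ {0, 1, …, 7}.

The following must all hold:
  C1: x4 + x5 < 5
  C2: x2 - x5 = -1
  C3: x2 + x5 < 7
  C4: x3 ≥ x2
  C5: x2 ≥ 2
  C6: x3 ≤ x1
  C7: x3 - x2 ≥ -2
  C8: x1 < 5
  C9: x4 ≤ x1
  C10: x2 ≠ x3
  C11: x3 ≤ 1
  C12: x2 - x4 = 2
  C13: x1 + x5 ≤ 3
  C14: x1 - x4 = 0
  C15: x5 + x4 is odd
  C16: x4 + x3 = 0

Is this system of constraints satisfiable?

Unsatisfiable

From constraint 5: x2 ≥ 2. From constraints 4 and 11: x2 ≤ x3 and x3 ≤ 1, so x2 ≤ 1. But 1 < 2, so no value of x2 works.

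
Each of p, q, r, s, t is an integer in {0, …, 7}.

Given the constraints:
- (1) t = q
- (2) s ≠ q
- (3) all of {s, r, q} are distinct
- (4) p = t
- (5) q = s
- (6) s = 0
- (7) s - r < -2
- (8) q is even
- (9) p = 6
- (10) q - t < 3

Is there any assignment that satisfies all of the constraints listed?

Constraint 9 fixes p = 6 and constraint 6 fixes s = 0. Constraints 1, 4, and 5 give p = t = q = s, so p = s. But 6 ≠ 0 — contradiction.

Unsatisfiable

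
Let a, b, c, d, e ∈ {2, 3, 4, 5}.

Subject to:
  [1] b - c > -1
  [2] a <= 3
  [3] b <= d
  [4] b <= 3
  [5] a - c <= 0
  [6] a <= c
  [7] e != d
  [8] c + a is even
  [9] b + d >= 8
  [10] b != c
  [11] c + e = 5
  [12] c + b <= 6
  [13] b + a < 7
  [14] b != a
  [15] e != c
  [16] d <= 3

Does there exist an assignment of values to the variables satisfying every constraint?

Unsatisfiable

From constraint 4: b ≤ 3. From constraint 16: d ≤ 3. Hence b + d ≤ 6. But constraint 9 requires b + d ≥ 8, and 8 > 6. Contradiction.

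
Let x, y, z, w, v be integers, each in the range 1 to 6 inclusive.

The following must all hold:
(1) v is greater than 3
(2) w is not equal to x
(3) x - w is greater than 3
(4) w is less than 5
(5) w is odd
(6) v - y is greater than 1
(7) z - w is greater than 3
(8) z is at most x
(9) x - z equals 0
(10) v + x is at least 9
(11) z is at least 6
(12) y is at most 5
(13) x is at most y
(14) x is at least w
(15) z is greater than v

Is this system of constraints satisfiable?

From constraints 8 and 11: x ≥ z and z ≥ 6, so x ≥ 6. From constraints 12 and 13: x ≤ y and y ≤ 5, so x ≤ 5. But 5 < 6, so no value of x works.

Unsatisfiable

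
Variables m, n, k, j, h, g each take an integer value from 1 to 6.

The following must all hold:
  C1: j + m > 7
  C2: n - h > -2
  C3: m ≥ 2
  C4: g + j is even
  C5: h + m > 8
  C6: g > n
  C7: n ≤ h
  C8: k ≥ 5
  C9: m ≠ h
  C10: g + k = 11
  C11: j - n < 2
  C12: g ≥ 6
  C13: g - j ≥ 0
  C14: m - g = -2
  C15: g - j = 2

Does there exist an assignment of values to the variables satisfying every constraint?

One satisfying assignment is m = 4, n = 5, k = 5, j = 4, h = 6, g = 6.
For the less obvious constraints — constraint 1: j + m = 8; constraint 2: n - h = -1 — and the others hold by inspection.

Satisfiable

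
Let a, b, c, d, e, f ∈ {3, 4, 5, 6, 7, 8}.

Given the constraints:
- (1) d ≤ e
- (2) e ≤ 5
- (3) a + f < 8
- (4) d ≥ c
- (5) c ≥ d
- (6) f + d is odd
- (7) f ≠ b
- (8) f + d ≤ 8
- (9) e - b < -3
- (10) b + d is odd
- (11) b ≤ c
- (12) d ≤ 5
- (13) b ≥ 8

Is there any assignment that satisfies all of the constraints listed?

Unsatisfiable

From constraints 11 and 13: c ≥ b and b ≥ 8, so c ≥ 8. From constraints 4 and 12: c ≤ d and d ≤ 5, so c ≤ 5. But 5 < 8, so no value of c works.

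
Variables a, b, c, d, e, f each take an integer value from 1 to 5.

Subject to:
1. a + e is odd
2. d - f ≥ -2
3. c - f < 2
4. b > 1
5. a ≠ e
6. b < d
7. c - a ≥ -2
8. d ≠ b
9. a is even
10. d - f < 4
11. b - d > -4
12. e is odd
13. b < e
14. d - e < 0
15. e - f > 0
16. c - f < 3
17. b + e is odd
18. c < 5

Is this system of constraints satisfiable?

Take a = 4, b = 2, c = 3, d = 4, e = 5, f = 3. Then constraint 2: d - f = 1; constraint 3: c - f = 0; constraint 7: c - a = -1, and every other listed constraint is also met.

Satisfiable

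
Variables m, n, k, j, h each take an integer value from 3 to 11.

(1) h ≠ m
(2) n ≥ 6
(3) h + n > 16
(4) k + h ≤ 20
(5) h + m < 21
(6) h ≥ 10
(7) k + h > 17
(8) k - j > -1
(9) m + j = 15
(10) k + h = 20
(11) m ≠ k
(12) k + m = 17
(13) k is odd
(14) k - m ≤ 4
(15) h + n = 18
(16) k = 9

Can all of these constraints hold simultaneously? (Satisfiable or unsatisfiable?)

Satisfiable

Try m = 8, n = 7, k = 9, j = 7, h = 11.
Check constraint 3: h + n = 18; constraint 4: k + h = 20; constraint 5: h + m = 19. The remaining constraints are straightforward to verify.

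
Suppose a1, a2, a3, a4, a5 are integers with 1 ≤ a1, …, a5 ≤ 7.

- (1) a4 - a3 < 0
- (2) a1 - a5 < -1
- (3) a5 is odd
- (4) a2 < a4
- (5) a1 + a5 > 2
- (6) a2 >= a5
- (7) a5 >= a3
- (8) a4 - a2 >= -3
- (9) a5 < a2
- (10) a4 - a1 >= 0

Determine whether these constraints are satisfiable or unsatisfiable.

Constraints 1, 4, 6, and 7 give a2 < a4, a4 < a3, a3 ≤ a5, a5 ≤ a2. Chaining: a2 < a4 < a3 ≤ a5 ≤ a2, which forces a2 < a2 — impossible.

Unsatisfiable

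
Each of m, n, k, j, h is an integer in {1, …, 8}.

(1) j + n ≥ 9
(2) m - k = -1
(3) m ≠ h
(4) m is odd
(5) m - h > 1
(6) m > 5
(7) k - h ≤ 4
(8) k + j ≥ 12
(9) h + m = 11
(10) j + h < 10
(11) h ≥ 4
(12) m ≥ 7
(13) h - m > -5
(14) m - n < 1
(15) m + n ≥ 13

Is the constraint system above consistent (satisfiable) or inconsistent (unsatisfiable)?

Satisfiable

Setting (m, n, k, j, h) = (7, 7, 8, 5, 4) satisfies everything: constraint 1: j + n = 12; constraint 2: m - k = -1, and the others follow.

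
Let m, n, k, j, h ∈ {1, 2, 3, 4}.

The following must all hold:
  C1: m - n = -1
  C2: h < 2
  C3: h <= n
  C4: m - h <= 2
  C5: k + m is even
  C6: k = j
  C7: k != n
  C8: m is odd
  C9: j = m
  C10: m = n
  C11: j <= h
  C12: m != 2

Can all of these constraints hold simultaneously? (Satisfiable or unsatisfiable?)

From constraints 6, 9, and 10, k = j = m = n, so k = n. But constraint 7 says k ≠ n. Contradiction.

Unsatisfiable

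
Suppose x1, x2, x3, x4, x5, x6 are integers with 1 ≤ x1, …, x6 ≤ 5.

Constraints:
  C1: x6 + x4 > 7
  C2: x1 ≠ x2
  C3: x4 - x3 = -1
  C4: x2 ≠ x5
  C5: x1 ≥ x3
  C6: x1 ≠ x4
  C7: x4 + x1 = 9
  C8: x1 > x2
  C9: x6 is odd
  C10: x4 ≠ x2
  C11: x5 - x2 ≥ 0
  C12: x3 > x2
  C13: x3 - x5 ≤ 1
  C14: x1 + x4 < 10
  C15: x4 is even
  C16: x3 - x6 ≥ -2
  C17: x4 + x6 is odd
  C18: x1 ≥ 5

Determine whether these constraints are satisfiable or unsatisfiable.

Take x1 = 5, x2 = 2, x3 = 5, x4 = 4, x5 = 5, x6 = 5. Then constraint 1: x6 + x4 = 9; constraint 3: x4 - x3 = -1; constraint 7: x4 + x1 = 9, and every other listed constraint is also met.

Satisfiable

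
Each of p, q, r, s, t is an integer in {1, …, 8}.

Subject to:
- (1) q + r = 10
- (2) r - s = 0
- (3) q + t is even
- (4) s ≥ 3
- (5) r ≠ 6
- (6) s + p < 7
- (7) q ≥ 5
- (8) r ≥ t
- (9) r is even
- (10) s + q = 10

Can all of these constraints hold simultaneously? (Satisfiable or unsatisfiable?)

Take p = 1, q = 6, r = 4, s = 4, t = 4. Then constraint 1: q + r = 10; constraint 2: r - s = 0; constraint 6: s + p = 5, and every other listed constraint is also met.

Satisfiable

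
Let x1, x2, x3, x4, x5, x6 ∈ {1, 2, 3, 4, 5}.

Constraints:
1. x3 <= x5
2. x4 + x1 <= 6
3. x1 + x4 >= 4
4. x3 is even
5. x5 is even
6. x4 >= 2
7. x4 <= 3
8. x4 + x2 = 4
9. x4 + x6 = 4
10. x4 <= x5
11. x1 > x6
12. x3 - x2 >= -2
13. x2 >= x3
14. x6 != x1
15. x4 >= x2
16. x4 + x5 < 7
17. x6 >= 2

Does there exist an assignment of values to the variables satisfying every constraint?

Setting (x1, x2, x3, x4, x5, x6) = (3, 2, 2, 2, 2, 2) satisfies everything: constraint 2: x4 + x1 = 5; constraint 3: x1 + x4 = 5; constraint 8: x4 + x2 = 4, and the others follow.

Satisfiable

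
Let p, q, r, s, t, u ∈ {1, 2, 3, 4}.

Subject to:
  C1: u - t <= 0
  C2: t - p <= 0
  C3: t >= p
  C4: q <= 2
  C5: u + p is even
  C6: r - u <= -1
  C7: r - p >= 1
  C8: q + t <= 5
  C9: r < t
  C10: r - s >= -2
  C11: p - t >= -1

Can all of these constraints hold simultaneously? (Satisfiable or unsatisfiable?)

Constraints 1, 2, 6, and 7 give p − t ≥ 0, t − u ≥ 0, u − r ≥ 1, r − p ≥ 1.
Adding all 4 inequalities: the left sides telescope to 0, and the right sides sum to 0 + 0 + 1 + 1 = 2. So 0 ≥ 2, which is false.

Unsatisfiable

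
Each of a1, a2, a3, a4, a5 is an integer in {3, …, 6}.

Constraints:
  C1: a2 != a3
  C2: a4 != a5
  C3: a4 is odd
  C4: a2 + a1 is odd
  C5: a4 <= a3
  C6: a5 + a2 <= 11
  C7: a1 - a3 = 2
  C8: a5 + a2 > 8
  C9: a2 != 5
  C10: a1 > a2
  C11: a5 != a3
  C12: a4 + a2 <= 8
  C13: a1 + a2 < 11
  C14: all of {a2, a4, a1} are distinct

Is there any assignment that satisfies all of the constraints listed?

Satisfiable

Setting (a1, a2, a3, a4, a5) = (5, 4, 3, 3, 5) satisfies everything: constraint 6: a5 + a2 = 9; constraint 7: a1 - a3 = 2, and the others follow.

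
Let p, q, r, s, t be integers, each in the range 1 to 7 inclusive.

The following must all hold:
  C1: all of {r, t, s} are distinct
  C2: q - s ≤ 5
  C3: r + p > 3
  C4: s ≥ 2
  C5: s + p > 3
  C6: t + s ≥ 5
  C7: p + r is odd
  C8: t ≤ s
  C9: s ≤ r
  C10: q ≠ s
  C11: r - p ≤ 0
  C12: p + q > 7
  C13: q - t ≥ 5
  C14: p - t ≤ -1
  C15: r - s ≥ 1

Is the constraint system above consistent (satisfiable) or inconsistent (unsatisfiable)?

Constraints 2, 11, 13, 14, and 15 give t − p ≥ 1, p − r ≥ 0, r − s ≥ 1, s − q ≥ -5, q − t ≥ 5.
Adding all 5 inequalities: the left sides telescope to 0, and the right sides sum to 1 + 0 + 1 + (-5) + 5 = 2. So 0 ≥ 2, which is false.

Unsatisfiable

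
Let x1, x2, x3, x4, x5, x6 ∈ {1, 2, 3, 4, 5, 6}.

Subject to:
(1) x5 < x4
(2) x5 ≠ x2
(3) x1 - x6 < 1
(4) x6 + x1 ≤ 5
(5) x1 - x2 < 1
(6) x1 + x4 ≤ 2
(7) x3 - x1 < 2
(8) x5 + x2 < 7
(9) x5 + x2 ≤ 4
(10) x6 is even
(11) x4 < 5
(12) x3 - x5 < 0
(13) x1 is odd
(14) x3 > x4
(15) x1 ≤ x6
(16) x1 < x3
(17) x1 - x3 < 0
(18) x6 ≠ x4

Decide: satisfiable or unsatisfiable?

Unsatisfiable

Constraints 1, 12, and 14 give x5 < x4, x4 < x3, x3 < x5. Chaining: x5 < x4 < x3 < x5, which forces x5 < x5 — impossible.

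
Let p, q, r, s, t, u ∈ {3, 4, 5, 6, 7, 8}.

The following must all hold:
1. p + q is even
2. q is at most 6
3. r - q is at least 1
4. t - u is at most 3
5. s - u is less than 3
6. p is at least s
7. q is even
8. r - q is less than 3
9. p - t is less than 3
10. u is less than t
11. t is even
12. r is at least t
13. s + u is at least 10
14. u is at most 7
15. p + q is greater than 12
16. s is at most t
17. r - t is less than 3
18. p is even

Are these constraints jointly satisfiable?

Take p = 8, q = 6, r = 8, s = 6, t = 8, u = 6. Then constraint 3: r - q = 2; constraint 4: t - u = 2; constraint 5: s - u = 0, and every other listed constraint is also met.

Satisfiable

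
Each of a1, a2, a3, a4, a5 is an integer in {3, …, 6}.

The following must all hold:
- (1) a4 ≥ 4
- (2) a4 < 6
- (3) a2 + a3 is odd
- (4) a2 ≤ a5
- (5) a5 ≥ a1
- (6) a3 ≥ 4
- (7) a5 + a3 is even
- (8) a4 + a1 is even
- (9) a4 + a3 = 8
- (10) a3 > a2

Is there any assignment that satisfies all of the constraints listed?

Take a1 = 6, a2 = 3, a3 = 4, a4 = 4, a5 = 6. Then constraint 3: a2 + a3 = 7 is odd; constraint 9: a4 + a3 = 8, and every other listed constraint is also met.

Satisfiable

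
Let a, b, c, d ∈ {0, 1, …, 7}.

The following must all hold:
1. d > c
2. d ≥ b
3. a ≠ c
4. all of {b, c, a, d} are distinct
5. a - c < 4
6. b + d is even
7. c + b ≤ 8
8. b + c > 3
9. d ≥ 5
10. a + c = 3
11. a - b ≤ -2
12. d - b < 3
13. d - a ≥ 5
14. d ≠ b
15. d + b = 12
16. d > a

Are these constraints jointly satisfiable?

Satisfiable

Setting (a, b, c, d) = (2, 5, 1, 7) satisfies everything: constraint 5: a - c = 1; constraint 7: c + b = 6, and the others follow.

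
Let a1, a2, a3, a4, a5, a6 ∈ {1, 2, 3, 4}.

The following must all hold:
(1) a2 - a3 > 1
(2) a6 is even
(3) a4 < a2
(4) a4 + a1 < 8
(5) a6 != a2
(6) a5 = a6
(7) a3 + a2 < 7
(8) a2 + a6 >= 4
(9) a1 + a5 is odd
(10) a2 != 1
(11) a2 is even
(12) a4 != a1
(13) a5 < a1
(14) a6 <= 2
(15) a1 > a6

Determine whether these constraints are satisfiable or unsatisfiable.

One satisfying assignment is a1 = 3, a2 = 4, a3 = 2, a4 = 2, a5 = 2, a6 = 2.
For the less obvious constraints — constraint 1: a2 - a3 = 2; constraint 4: a4 + a1 = 5 — and the others hold by inspection.

Satisfiable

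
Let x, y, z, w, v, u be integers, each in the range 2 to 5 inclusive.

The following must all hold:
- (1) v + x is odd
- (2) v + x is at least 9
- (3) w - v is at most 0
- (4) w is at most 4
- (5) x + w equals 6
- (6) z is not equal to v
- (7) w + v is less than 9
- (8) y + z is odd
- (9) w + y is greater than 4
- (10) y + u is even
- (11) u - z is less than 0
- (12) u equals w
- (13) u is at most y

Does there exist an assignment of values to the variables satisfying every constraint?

Setting (x, y, z, w, v, u) = (4, 4, 3, 2, 5, 2) satisfies everything: constraint 2: v + x = 9; constraint 3: w - v = -3, and the others follow.

Satisfiable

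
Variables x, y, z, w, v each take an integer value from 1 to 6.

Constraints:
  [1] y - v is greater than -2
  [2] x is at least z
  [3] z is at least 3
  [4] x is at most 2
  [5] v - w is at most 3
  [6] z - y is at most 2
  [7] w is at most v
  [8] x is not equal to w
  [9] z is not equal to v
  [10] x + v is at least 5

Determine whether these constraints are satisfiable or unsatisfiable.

From constraint 3: z ≥ 3. From constraints 2 and 4: z ≤ x and x ≤ 2, so z ≤ 2. But 2 < 3, so no value of z works.

Unsatisfiable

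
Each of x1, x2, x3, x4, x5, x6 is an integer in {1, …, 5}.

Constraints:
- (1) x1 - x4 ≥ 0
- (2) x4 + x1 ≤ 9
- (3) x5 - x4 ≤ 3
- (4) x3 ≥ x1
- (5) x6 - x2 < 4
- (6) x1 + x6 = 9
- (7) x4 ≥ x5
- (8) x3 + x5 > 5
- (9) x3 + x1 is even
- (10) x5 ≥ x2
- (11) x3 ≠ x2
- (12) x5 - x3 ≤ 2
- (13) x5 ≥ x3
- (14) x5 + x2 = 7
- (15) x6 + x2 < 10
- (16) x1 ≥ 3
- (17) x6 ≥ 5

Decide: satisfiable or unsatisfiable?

Satisfiable

One satisfying assignment is x1 = 4, x2 = 3, x3 = 4, x4 = 4, x5 = 4, x6 = 5.
For the less obvious constraints — constraint 1: x1 - x4 = 0; constraint 2: x4 + x1 = 8; constraint 3: x5 - x4 = 0 — and the others hold by inspection.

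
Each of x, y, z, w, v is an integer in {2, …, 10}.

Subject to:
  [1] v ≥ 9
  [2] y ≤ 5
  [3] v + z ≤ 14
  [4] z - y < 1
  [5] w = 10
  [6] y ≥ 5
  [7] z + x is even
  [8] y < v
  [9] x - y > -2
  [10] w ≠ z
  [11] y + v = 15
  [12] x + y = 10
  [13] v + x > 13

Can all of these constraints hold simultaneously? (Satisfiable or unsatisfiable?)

One satisfying assignment is x = 5, y = 5, z = 3, w = 10, v = 10.
For the less obvious constraints — constraint 3: v + z = 13; constraint 4: z - y = -2 — and the others hold by inspection.

Satisfiable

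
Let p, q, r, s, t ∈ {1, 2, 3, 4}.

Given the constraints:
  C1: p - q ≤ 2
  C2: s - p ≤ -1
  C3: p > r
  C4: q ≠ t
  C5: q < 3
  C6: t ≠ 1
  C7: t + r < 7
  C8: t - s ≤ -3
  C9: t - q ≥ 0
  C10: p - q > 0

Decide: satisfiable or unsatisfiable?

Constraints 1, 2, 8, and 9 give t − q ≥ 0, q − p ≥ -2, p − s ≥ 1, s − t ≥ 3.
Adding all 4 inequalities: the left sides telescope to 0, and the right sides sum to 0 + (-2) + 1 + 3 = 2. So 0 ≥ 2, which is false.

Unsatisfiable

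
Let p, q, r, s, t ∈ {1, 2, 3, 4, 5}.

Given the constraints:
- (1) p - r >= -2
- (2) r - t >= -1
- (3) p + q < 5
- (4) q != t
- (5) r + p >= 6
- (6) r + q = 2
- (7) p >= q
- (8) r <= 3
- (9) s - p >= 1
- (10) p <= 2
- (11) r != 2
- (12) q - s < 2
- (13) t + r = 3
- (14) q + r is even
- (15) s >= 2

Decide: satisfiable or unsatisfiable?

From constraint 8: r ≤ 3. From constraint 10: p ≤ 2. Hence r + p ≤ 5. But constraint 5 requires r + p ≥ 6, and 6 > 5. Contradiction.

Unsatisfiable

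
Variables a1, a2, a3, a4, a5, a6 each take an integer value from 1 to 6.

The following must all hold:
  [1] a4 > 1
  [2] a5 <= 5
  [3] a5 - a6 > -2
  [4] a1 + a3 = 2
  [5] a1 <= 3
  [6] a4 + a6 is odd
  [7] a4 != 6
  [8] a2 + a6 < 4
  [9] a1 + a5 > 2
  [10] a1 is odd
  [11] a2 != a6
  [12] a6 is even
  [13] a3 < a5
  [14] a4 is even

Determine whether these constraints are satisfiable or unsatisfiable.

Unsatisfiable

Constraint 14 makes a4 even and constraint 12 makes a6 even, so a4 + a6 must be even. Constraint 6 says a4 + a6 is odd — contradiction.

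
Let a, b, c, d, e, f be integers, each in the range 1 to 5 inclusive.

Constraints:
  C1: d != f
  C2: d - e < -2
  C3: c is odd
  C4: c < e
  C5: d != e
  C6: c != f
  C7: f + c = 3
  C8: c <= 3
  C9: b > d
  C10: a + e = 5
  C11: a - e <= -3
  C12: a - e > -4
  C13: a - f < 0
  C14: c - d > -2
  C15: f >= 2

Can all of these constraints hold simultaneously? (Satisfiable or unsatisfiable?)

Satisfiable

The assignment a = 1, b = 5, c = 1, d = 1, e = 4, f = 2 works:
  constraint 2 holds since d - e = -3.
  constraint 7 holds since f + c = 3.
The rest check out directly.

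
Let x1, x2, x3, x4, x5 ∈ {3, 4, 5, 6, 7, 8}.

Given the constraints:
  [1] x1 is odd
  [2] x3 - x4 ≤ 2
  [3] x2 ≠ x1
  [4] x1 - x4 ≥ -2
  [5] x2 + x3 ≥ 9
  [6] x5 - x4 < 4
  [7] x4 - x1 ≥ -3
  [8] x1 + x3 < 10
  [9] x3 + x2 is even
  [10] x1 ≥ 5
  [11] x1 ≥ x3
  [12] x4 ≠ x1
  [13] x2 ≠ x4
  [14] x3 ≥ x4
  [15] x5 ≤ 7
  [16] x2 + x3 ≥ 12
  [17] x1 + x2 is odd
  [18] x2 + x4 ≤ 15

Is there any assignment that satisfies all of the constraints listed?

One satisfying assignment is x1 = 5, x2 = 8, x3 = 4, x4 = 4, x5 = 5.
For the less obvious constraints — constraint 2: x3 - x4 = 0; constraint 4: x1 - x4 = 1 — and the others hold by inspection.

Satisfiable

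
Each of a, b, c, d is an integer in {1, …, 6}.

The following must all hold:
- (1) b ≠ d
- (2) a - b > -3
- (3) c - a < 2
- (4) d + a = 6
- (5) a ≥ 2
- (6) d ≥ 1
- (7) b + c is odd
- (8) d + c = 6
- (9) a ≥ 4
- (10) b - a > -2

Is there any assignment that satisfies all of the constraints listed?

Satisfiable

Take a = 5, b = 6, c = 5, d = 1. Then constraint 2: a - b = -1; constraint 3: c - a = 0, and every other listed constraint is also met.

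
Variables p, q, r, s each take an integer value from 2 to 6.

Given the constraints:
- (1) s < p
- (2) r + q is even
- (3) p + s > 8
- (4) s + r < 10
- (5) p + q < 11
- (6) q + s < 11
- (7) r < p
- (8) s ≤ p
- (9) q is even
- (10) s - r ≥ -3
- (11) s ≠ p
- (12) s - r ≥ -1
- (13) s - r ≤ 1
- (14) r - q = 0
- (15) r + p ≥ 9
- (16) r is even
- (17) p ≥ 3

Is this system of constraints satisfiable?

Try p = 5, q = 4, r = 4, s = 4.
Check constraint 3: p + s = 9; constraint 4: s + r = 8; constraint 5: p + q = 9. The remaining constraints are straightforward to verify.

Satisfiable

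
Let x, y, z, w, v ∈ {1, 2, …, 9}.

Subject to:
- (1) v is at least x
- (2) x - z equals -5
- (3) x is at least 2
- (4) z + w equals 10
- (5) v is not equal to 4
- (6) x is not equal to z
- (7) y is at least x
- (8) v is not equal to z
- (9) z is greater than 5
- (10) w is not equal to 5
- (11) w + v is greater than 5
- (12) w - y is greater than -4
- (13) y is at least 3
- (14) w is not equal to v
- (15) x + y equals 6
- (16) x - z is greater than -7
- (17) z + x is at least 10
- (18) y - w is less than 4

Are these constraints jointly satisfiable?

One satisfying assignment is x = 3, y = 3, z = 8, w = 2, v = 5.
For the less obvious constraints — constraint 2: x - z = -5; constraint 4: z + w = 10; constraint 11: w + v = 7 — and the others hold by inspection.

Satisfiable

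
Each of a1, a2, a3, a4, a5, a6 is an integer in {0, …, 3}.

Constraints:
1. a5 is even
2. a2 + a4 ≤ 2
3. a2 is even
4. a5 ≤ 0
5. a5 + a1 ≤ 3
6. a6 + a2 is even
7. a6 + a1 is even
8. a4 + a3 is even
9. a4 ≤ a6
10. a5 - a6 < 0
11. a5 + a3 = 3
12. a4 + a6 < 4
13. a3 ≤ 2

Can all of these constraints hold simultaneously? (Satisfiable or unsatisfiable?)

Unsatisfiable

From constraint 4: a5 ≤ 0. From constraint 13: a3 ≤ 2. Hence a5 + a3 ≤ 2. But constraint 11 requires a5 + a3 = 3, and 3 > 2. Contradiction.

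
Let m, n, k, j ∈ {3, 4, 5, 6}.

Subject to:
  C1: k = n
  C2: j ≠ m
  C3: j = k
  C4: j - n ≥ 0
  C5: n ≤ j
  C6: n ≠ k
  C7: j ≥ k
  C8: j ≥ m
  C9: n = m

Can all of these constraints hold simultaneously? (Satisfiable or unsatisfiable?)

From constraints 1, 3, and 9, j = k = n = m, so j = m. But constraint 2 says j ≠ m. Contradiction.

Unsatisfiable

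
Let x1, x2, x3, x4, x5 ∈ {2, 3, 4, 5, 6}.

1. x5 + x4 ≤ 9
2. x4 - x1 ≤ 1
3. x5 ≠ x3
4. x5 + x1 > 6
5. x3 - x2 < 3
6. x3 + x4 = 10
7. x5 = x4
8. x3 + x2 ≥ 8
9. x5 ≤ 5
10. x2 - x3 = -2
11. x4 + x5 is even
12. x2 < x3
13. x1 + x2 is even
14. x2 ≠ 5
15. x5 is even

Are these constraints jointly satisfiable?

The assignment x1 = 4, x2 = 4, x3 = 6, x4 = 4, x5 = 4 works:
  constraint 1 holds since x5 + x4 = 8.
  constraint 2 holds since x4 - x1 = 0.
  constraint 4 holds since x5 + x1 = 8.
The rest check out directly.

Satisfiable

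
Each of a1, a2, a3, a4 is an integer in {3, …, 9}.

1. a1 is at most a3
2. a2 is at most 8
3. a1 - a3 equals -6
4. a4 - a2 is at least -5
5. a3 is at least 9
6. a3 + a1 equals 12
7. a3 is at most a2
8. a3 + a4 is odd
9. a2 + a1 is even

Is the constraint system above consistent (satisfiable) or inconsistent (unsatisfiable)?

Unsatisfiable

From constraints 5 and 7: a2 ≥ a3 and a3 ≥ 9, so a2 ≥ 9. From constraint 2: a2 ≤ 8. But 8 < 9, so no value of a2 works.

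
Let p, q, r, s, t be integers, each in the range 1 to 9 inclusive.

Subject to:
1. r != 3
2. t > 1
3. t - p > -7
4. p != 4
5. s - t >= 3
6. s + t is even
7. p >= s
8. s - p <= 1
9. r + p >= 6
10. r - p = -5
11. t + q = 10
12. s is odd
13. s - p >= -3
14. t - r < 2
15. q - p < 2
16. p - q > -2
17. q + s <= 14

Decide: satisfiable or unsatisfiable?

Take p = 7, q = 7, r = 2, s = 7, t = 3. Then constraint 3: t - p = -4; constraint 5: s - t = 4; constraint 8: s - p = 0, and every other listed constraint is also met.

Satisfiable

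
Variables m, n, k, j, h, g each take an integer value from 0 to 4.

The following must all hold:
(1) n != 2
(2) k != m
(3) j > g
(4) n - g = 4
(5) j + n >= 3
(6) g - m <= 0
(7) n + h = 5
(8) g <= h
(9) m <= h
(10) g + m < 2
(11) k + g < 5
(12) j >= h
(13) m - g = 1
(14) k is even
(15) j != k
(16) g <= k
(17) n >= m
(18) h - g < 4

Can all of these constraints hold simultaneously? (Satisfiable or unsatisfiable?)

One satisfying assignment is m = 1, n = 4, k = 4, j = 1, h = 1, g = 0.
For the less obvious constraints — constraint 4: n - g = 4; constraint 5: j + n = 5 — and the others hold by inspection.

Satisfiable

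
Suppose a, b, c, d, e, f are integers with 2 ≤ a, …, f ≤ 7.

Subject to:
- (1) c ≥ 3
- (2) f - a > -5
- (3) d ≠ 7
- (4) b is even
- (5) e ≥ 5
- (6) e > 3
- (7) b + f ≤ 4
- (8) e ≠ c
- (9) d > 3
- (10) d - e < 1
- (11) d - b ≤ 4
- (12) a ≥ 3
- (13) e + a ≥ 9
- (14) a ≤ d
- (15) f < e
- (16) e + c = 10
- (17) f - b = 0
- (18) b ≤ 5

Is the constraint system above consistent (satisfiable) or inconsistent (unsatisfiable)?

Satisfiable

Setting (a, b, c, d, e, f) = (5, 2, 4, 6, 6, 2) satisfies everything: constraint 2: f - a = -3; constraint 7: b + f = 4, and the others follow.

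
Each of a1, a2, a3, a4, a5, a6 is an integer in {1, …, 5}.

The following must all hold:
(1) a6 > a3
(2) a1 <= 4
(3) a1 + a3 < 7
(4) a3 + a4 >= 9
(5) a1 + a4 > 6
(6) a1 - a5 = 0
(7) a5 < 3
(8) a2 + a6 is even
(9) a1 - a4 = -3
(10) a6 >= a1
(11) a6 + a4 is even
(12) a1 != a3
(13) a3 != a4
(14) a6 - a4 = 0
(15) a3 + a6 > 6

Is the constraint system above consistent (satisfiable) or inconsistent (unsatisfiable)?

Satisfiable

Try a1 = 2, a2 = 1, a3 = 4, a4 = 5, a5 = 2, a6 = 5.
Check constraint 3: a1 + a3 = 6; constraint 4: a3 + a4 = 9. The remaining constraints are straightforward to verify.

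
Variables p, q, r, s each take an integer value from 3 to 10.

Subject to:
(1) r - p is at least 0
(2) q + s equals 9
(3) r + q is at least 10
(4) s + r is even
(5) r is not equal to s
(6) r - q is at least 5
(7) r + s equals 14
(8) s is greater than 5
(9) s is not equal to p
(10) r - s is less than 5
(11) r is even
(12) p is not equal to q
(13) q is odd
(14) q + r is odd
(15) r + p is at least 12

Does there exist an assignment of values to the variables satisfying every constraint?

Setting (p, q, r, s) = (5, 3, 8, 6) satisfies everything: constraint 1: r - p = 3; constraint 2: q + s = 9; constraint 3: r + q = 11, and the others follow.

Satisfiable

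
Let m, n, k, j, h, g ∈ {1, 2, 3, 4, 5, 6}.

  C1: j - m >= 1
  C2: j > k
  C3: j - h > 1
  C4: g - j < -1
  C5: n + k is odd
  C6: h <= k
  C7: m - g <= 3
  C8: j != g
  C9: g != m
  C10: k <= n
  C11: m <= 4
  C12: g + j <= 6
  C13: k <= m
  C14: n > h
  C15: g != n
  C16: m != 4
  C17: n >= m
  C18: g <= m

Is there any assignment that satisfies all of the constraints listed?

Take m = 2, n = 2, k = 1, j = 5, h = 1, g = 1. Then constraint 1: j - m = 3; constraint 3: j - h = 4, and every other listed constraint is also met.

Satisfiable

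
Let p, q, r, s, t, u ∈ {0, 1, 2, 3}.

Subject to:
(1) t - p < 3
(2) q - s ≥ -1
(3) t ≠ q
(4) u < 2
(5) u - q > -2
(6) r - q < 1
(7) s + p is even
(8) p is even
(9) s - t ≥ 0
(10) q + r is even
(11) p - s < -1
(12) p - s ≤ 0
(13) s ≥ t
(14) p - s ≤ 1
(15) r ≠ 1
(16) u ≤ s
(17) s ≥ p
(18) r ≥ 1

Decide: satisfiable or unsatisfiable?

Take p = 0, q = 2, r = 2, s = 2, t = 0, u = 1. Then constraint 1: t - p = 0; constraint 2: q - s = 0; constraint 5: u - q = -1, and every other listed constraint is also met.

Satisfiable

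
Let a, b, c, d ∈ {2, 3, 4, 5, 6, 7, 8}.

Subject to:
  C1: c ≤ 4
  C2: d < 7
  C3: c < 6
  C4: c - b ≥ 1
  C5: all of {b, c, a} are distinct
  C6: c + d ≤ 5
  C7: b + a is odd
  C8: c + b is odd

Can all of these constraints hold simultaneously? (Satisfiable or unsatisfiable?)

Satisfiable

Take a = 7, b = 2, c = 3, d = 2. Then constraint 4: c - b = 1; constraint 5: values 2, 3, 7 are distinct; constraint 6: c + d = 5, and every other listed constraint is also met.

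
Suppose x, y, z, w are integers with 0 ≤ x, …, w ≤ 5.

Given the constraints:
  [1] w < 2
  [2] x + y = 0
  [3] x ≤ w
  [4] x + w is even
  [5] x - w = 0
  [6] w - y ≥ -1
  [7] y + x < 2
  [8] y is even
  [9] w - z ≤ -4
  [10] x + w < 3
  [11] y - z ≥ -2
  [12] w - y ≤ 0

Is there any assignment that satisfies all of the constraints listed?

Unsatisfiable

Constraints 6, 9, and 11 give z − w ≥ 4, w − y ≥ -1, y − z ≥ -2.
Adding all 3 inequalities: the left sides telescope to 0, and the right sides sum to 4 + (-1) + (-2) = 1. So 0 ≥ 1, which is false.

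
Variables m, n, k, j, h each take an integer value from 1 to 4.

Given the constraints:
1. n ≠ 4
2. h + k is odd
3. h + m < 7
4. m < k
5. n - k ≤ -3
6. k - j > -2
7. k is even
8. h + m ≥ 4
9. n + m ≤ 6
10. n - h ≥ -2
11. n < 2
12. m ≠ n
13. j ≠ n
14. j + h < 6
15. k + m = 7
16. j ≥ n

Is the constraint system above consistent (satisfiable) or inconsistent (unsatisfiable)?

Take m = 3, n = 1, k = 4, j = 4, h = 1. Then constraint 3: h + m = 4; constraint 5: n - k = -3, and every other listed constraint is also met.

Satisfiable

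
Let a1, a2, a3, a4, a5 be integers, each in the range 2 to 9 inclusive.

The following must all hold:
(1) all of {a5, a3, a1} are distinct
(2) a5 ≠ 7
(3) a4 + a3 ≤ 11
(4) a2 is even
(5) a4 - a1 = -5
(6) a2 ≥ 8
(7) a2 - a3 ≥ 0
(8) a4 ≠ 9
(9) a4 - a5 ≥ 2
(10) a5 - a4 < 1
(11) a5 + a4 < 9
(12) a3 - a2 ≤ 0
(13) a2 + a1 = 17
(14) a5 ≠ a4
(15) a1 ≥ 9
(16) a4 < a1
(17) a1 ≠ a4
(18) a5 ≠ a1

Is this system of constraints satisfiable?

One satisfying assignment is a1 = 9, a2 = 8, a3 = 5, a4 = 4, a5 = 2.
For the less obvious constraints — constraint 3: a4 + a3 = 9; constraint 5: a4 - a1 = -5 — and the others hold by inspection.

Satisfiable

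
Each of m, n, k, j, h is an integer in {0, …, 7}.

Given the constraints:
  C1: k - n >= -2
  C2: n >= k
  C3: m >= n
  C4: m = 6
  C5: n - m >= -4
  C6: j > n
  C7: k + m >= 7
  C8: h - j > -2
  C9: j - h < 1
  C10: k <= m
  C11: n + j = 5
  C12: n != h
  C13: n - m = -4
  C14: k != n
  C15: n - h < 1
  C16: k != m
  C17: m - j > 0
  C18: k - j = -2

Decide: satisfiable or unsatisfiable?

Satisfiable

One satisfying assignment is m = 6, n = 2, k = 1, j = 3, h = 4.
For the less obvious constraints — constraint 1: k - n = -1; constraint 5: n - m = -4 — and the others hold by inspection.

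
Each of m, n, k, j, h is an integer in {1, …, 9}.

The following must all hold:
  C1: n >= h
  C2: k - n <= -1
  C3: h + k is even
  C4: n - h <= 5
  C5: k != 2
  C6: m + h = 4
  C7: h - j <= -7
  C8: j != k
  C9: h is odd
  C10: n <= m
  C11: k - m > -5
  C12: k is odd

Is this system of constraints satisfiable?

Satisfiable

Try m = 3, n = 3, k = 1, j = 8, h = 1.
Check constraint 2: k - n = -2; constraint 4: n - h = 2. The remaining constraints are straightforward to verify.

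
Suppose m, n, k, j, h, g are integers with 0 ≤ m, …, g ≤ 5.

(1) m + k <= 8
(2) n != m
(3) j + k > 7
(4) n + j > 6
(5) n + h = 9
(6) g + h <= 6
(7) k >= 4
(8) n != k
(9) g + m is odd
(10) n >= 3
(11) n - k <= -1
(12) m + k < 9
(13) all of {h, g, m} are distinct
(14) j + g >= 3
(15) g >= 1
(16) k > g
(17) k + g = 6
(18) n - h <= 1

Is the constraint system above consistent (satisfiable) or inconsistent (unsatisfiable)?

Satisfiable

One satisfying assignment is m = 2, n = 4, k = 5, j = 5, h = 5, g = 1.
For the less obvious constraints — constraint 1: m + k = 7; constraint 3: j + k = 10; constraint 4: n + j = 9 — and the others hold by inspection.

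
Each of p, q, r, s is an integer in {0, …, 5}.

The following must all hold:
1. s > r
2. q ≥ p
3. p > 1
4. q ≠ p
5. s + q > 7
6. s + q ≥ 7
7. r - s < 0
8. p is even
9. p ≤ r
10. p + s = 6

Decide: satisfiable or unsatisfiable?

Satisfiable

Try p = 2, q = 5, r = 2, s = 4.
Check constraint 5: s + q = 9; constraint 6: s + q = 9. The remaining constraints are straightforward to verify.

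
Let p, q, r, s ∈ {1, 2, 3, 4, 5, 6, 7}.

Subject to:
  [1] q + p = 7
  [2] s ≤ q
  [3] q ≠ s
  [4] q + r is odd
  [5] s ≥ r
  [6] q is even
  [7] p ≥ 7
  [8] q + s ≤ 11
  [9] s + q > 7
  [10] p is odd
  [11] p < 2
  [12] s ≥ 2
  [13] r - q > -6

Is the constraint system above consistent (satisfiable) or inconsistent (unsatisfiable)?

From constraints 2 and 12: q ≥ s ≥ 2. From constraint 7: p ≥ 7. Hence q + p ≥ 9. But constraint 1 requires q + p = 7, and 7 < 9. Contradiction.

Unsatisfiable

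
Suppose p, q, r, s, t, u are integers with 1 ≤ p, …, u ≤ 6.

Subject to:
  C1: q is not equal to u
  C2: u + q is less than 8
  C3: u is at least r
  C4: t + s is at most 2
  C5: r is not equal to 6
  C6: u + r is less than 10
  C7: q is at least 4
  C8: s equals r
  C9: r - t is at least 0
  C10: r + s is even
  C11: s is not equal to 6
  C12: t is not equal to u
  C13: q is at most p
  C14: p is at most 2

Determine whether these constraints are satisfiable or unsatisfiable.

From constraint 7: q ≥ 4. From constraints 13 and 14: q ≤ p and p ≤ 2, so q ≤ 2. But 2 < 4, so no value of q works.

Unsatisfiable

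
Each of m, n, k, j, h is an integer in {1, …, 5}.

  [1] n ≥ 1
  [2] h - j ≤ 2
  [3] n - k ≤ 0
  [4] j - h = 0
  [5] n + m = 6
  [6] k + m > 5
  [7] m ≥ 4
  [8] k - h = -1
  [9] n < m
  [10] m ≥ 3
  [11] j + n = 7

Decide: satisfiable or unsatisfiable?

Satisfiable

One satisfying assignment is m = 4, n = 2, k = 4, j = 5, h = 5.
For the less obvious constraints — constraint 2: h - j = 0; constraint 3: n - k = -2; constraint 4: j - h = 0 — and the others hold by inspection.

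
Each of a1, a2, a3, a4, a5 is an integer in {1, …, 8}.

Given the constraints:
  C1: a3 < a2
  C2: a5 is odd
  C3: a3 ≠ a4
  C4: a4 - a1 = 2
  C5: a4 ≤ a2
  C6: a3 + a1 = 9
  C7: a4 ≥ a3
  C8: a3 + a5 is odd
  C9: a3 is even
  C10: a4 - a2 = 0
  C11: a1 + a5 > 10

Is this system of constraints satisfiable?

Satisfiable

The assignment a1 = 5, a2 = 7, a3 = 4, a4 = 7, a5 = 7 works:
  constraint 4 holds since a4 - a1 = 2.
  constraint 6 holds since a3 + a1 = 9.
  constraint 10 holds since a4 - a2 = 0.
The rest check out directly.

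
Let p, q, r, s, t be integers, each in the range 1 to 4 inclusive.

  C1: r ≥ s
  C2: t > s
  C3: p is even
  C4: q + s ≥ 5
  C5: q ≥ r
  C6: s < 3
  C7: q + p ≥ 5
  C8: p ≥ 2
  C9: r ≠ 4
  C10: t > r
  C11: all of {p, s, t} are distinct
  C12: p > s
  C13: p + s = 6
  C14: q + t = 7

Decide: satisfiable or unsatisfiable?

Take p = 4, q = 4, r = 2, s = 2, t = 3. Then constraint 4: q + s = 6; constraint 7: q + p = 8, and every other listed constraint is also met.

Satisfiable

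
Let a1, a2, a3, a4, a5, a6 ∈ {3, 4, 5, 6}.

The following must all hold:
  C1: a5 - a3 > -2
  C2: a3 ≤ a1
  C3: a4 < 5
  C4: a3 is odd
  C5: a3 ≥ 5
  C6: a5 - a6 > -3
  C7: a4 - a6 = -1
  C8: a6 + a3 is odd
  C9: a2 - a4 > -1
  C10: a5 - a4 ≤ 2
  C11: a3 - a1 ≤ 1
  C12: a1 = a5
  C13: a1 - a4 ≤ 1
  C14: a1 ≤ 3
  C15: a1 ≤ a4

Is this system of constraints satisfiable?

From constraint 5: a3 ≥ 5. From constraints 2 and 14: a3 ≤ a1 and a1 ≤ 3, so a3 ≤ 3. But 3 < 5, so no value of a3 works.

Unsatisfiable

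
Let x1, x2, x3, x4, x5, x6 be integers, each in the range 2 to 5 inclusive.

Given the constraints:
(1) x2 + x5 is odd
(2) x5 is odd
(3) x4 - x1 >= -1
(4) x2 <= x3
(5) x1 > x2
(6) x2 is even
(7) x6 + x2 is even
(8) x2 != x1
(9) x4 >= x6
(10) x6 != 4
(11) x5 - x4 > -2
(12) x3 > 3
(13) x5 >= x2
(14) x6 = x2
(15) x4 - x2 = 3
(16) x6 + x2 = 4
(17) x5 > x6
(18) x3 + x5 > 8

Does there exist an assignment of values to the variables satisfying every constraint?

Take x1 = 5, x2 = 2, x3 = 5, x4 = 5, x5 = 5, x6 = 2. Then constraint 3: x4 - x1 = 0; constraint 11: x5 - x4 = 0, and every other listed constraint is also met.

Satisfiable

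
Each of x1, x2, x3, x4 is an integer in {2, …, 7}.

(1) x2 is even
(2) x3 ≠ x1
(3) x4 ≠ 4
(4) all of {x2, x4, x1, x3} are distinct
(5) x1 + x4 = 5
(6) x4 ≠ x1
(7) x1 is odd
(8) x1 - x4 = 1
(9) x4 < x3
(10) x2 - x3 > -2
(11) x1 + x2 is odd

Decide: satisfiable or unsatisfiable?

Try x1 = 3, x2 = 4, x3 = 5, x4 = 2.
Check constraint 5: x1 + x4 = 5; constraint 8: x1 - x4 = 1. The remaining constraints are straightforward to verify.

Satisfiable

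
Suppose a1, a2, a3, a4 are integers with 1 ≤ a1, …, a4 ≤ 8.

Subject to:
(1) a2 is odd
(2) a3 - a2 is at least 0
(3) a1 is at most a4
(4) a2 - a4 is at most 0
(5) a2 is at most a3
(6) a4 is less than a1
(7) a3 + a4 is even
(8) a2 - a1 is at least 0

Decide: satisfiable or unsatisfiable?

Unsatisfiable

Constraints 4, 6, and 8 give a1 ≤ a2, a2 ≤ a4, a4 < a1. Chaining: a1 ≤ a2 ≤ a4 < a1, which forces a1 < a1 — impossible.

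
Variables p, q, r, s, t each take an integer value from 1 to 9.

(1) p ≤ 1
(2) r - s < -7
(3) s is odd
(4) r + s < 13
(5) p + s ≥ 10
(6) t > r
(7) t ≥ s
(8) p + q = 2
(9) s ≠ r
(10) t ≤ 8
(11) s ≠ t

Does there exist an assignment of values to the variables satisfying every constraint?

From constraint 1: p ≤ 1. From constraints 7 and 10: s ≤ t ≤ 8. Hence p + s ≤ 9. But constraint 5 requires p + s ≥ 10, and 10 > 9. Contradiction.

Unsatisfiable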